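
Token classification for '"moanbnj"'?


Pattern: double-quoted sequence
Type: STRING_LITERAL


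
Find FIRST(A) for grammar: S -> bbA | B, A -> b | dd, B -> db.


Per alternative of A: FIRST(b) = {b}; FIRST(dd) = {d}
FIRST(A) = {b, d}


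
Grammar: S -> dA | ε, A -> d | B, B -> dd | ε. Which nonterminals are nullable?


A nonterminal is nullable iff some alternative derives ε (directly, or every symbol in it is nullable)
Nullable: {A, B, S}


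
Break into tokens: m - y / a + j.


Scan left to right, longest-match per lexeme
Tokens: ID(m), OP(-), ID(y), OP(/), ID(a), OP(+), ID(j)


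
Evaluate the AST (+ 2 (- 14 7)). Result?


Evaluate inner: (- 14 7) = 7
Evaluate root: (+ 2 7) = 9
Result: 9


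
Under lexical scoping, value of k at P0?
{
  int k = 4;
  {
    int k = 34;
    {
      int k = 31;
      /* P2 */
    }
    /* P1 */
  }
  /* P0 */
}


k declared in the same block as P0
k = 4


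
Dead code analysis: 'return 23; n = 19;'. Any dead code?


statement follows a return and is unreachable
Dead: 'n = 19'


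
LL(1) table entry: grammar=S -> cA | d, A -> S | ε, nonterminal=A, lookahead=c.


For [A, c]: 'c' ∈ FIRST(S)
Entry: A -> S


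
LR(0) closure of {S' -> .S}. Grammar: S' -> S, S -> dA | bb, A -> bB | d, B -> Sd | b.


Start: S' -> .S
For each item with dot before a nonterminal B, add B -> .γ for every B-production
Closure: [S' -> .S, S -> .dA, S -> .bb]


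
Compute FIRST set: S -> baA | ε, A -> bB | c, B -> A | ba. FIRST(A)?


Per alternative of A: FIRST(bB) = {b}; FIRST(c) = {c}
FIRST(A) = {b, c}


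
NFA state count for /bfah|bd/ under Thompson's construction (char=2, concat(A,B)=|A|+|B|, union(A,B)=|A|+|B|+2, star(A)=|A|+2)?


Syntax tree has 6 char leaf(s), 1 union(s), 0 star(s)
chars contribute 6×2 = 12; each union adds +2; each star adds +2
Total: 12 + 2 + 0 = 14 states


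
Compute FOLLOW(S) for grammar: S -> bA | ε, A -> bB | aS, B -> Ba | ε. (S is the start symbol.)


$ ∈ FOLLOW(S). For each A -> αBβ: add FIRST(β)\{ε} to FOLLOW(B); if β nullable, add FOLLOW(A).
FOLLOW(S) = {$}


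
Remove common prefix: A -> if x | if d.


Common prefix: 'if'
Factored: A -> if A', A' -> x | d


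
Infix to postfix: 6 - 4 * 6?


* has higher precedence, evaluate 4*6 first
Postfix: 6 4 6 * -


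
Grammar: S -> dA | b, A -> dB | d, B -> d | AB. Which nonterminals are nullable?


A nonterminal is nullable iff some alternative derives ε (directly, or every symbol in it is nullable)
Nullable: {}


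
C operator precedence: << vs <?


'<<' is shift (level 8); '<' is relational (level 7)
Higher level binds tighter
'<<' has higher precedence than '<'


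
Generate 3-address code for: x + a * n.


Break into single-operator statements:
t1 = a * n
t2 = x + t1


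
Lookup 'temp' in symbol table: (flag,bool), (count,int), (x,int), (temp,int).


Lookup 'temp' → type int


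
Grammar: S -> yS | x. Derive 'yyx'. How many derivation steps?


Derivation: S => yS => yyS => yyx
Steps: 3


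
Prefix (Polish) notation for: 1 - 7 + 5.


left-to-right (same/higher precedence on left): tree is (+ (- 1 7) 5)
Prefix: + - 1 7 5


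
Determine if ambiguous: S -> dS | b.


right-linear, alternatives start with distinct terminals 'd' vs 'b': unique leftmost derivation
Unambiguous


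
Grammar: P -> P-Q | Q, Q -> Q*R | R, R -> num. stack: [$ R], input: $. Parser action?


'R' (not preceded by Q*) is the handle for Q -> R
Action: reduce (Q -> R)


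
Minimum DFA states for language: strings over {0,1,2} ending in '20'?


Track the longest suffix of input matching a prefix of '20': 3 classes (prefixes of length 0..2)
Minimal DFA: 3 states


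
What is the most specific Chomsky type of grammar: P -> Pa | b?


Left-linear: every RHS is a terminal or one nonterminal followed by a terminal
Classification: Type 3 (Regular)


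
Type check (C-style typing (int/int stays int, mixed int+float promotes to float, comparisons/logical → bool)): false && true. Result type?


Operand types: bool && bool
Rule: logical operators take bool operands and yield bool
Result type: bool


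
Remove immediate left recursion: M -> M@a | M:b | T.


Left-recursive alternatives: M@a, M:b; non-recursive: T
Introduce M': M -> TM', M' -> @aM' | :bM' | ε


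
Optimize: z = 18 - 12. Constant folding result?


18 - 12 = 6 at compile time
Optimized: z = 6


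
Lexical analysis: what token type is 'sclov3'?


Pattern: letter/underscore followed by alphanumerics, not a keyword
Type: IDENTIFIER


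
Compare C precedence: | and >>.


'>>' is shift (level 8); '|' is bitwise OR (level 3)
Higher level binds tighter
'>>' has higher precedence than '|'


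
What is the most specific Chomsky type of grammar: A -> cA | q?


Right-linear: every RHS is a terminal or a terminal followed by one nonterminal
Classification: Type 3 (Regular)


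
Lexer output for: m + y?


Scan left to right, longest-match per lexeme
Tokens: ID(m), OP(+), ID(y)


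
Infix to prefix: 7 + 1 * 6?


'*' binds tighter: tree is (+ 7 (* 1 6))
Prefix: + 7 * 1 6


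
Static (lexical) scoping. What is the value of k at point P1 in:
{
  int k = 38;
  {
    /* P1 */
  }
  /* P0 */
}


P1's block does not declare k; resolves to the enclosing declaration at depth 0
k = 38


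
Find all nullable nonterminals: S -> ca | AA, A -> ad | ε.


A nonterminal is nullable iff some alternative derives ε (directly, or every symbol in it is nullable)
Nullable: {A, S}


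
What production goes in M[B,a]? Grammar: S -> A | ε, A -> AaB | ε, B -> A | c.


For [B, a]: 'a' ∈ FIRST(A)
Entry: B -> A


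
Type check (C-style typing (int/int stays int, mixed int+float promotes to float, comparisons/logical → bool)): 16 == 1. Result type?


Operand types: int == int
Rule: comparison yields bool
Result type: bool


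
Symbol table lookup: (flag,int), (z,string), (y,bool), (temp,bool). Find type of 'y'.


Lookup 'y' → type bool


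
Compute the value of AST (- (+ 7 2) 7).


Evaluate inner: (+ 7 2) = 9
Evaluate root: (- 9 7) = 2
Result: 2


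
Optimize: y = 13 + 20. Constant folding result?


13 + 20 = 33 at compile time
Optimized: y = 33


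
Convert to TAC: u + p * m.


Break into single-operator statements:
t1 = p * m
t2 = u + t1


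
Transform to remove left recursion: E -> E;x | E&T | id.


Left-recursive alternatives: E;x, E&T; non-recursive: id
Introduce E': E -> idE', E' -> ;xE' | &TE' | ε


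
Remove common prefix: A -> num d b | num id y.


Common prefix: 'num'
Factored: A -> num A', A' -> d b | id y


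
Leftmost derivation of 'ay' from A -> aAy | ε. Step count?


Derivation: A => aAy => ay
Steps: 2


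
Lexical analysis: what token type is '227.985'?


Pattern: digits with a decimal point
Type: FLOAT_LITERAL


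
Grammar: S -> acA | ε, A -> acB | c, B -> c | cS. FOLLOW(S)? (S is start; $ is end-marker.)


$ ∈ FOLLOW(S). For each A -> αBβ: add FIRST(β)\{ε} to FOLLOW(B); if β nullable, add FOLLOW(A).
FOLLOW(S) = {$}


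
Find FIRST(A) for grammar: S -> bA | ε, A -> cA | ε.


Per alternative of A: FIRST(cA) = {c}; FIRST(ε) = {ε}
FIRST(A) = {c, ε}


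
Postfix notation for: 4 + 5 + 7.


Left to right (same or higher precedence on left)
Postfix: 4 5 + 7 +


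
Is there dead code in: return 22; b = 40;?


statement follows a return and is unreachable
Dead: 'b = 40'


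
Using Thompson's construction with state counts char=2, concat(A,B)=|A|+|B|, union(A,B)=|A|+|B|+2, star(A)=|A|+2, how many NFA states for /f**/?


Syntax tree has 1 char leaf(s), 0 union(s), 2 star(s)
chars contribute 1×2 = 2; each union adds +2; each star adds +2
Total: 2 + 0 + 4 = 6 states


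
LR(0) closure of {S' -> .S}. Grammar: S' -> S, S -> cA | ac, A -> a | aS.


Start: S' -> .S
For each item with dot before a nonterminal B, add B -> .γ for every B-production
Closure: [S' -> .S, S -> .cA, S -> .ac]


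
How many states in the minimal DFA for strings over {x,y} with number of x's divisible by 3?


Track (count of x) mod 3: states 0..2, accept at 0
Minimal DFA: 3 states


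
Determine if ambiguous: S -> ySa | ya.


balanced y^n…a^n: each string has a unique parse
Unambiguous


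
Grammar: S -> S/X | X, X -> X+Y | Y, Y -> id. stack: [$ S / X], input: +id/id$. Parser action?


'+' can extend X; shift to build X -> X+Y
Action: shift


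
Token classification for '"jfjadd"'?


Pattern: double-quoted sequence
Type: STRING_LITERAL


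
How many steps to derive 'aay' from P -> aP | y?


Derivation: P => aP => aaP => aay
Steps: 3


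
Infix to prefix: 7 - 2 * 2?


'*' binds tighter: tree is (- 7 (* 2 2))
Prefix: - 7 * 2 2


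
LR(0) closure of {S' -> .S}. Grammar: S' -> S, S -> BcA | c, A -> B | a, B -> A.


Start: S' -> .S
For each item with dot before a nonterminal B, add B -> .γ for every B-production
Closure: [S' -> .S, S -> .BcA, S -> .c, B -> .A, A -> .B, A -> .a]


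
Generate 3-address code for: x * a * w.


Break into single-operator statements:
t1 = x * a
t2 = t1 * w


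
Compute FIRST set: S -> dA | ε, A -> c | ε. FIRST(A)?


Per alternative of A: FIRST(c) = {c}; FIRST(ε) = {ε}
FIRST(A) = {c, ε}


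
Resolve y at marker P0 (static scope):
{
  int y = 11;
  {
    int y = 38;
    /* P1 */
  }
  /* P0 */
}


y declared in the same block as P0
y = 11


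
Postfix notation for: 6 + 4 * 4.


* has higher precedence, evaluate 4*4 first
Postfix: 6 4 4 * +


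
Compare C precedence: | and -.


'-' is additive (level 9); '|' is bitwise OR (level 3)
Higher level binds tighter
'-' has higher precedence than '|'


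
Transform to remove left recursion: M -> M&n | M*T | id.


Left-recursive alternatives: M&n, M*T; non-recursive: id
Introduce M': M -> idM', M' -> &nM' | *TM' | ε


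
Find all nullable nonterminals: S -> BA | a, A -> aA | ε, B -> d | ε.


A nonterminal is nullable iff some alternative derives ε (directly, or every symbol in it is nullable)
Nullable: {A, B, S}


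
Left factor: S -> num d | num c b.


Common prefix: 'num'
Factored: S -> num S', S' -> d | c b


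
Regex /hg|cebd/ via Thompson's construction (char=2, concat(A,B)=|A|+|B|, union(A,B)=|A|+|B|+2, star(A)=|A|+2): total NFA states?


Syntax tree has 6 char leaf(s), 1 union(s), 0 star(s)
chars contribute 6×2 = 12; each union adds +2; each star adds +2
Total: 12 + 2 + 0 = 14 states


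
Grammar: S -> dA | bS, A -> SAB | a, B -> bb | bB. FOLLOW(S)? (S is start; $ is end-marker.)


$ ∈ FOLLOW(S). For each A -> αBβ: add FIRST(β)\{ε} to FOLLOW(B); if β nullable, add FOLLOW(A).
FOLLOW(S) = {$, a, b, d}


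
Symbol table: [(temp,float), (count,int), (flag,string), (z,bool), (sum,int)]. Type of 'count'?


Lookup 'count' → type int


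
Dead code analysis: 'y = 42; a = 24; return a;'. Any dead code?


y is assigned but never read
Dead: 'y = 42'


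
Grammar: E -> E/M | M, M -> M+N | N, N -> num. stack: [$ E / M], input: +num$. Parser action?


'+' can extend M; shift to build M -> M+N
Action: shift


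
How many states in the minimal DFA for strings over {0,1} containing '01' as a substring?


KMP-style automaton: 2 progress states + 1 absorbing accept = 3
Minimal DFA: 3 states


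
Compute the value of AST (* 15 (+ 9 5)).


Evaluate inner: (+ 9 5) = 14
Evaluate root: (* 15 14) = 210
Result: 210


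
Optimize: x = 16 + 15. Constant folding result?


16 + 15 = 31 at compile time
Optimized: x = 31


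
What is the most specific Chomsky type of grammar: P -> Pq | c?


Left-linear: every RHS is a terminal or one nonterminal followed by a terminal
Classification: Type 3 (Regular)


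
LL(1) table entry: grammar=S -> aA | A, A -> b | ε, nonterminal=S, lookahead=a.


For [S, a]: 'a' ∈ FIRST(aA)
Entry: S -> aA


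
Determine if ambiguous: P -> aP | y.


right-linear, alternatives start with distinct terminals 'a' vs 'y': unique leftmost derivation
Unambiguous


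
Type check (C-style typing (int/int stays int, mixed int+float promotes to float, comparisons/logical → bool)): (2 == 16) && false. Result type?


Operand types: bool && bool
Rule: logical operators take bool operands and yield bool
Result type: bool


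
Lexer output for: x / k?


Scan left to right, longest-match per lexeme
Tokens: ID(x), OP(/), ID(k)


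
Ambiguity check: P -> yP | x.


right-linear, alternatives start with distinct terminals 'y' vs 'x': unique leftmost derivation
Unambiguous


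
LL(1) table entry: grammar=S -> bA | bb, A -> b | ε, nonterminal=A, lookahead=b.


For [A, b]: 'b' ∈ FIRST(b)
Entry: A -> b


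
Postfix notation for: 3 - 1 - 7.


Left to right (same or higher precedence on left)
Postfix: 3 1 - 7 -


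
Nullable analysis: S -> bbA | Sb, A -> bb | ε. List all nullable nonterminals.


A nonterminal is nullable iff some alternative derives ε (directly, or every symbol in it is nullable)
Nullable: {A}


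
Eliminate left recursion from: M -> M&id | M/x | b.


Left-recursive alternatives: M&id, M/x; non-recursive: b
Introduce M': M -> bM', M' -> &idM' | /xM' | ε


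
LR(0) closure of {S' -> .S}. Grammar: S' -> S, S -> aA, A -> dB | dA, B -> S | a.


Start: S' -> .S
For each item with dot before a nonterminal B, add B -> .γ for every B-production
Closure: [S' -> .S, S -> .aA]


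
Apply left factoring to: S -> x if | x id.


Common prefix: 'x'
Factored: S -> x S', S' -> if | id


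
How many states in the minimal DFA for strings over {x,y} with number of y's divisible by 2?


Track (count of y) mod 2: states 0..1, accept at 0
Minimal DFA: 2 states


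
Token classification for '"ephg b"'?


Pattern: double-quoted sequence
Type: STRING_LITERAL


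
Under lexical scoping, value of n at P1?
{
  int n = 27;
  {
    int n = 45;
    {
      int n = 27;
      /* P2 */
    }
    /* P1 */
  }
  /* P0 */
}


n declared in the same block as P1
n = 45


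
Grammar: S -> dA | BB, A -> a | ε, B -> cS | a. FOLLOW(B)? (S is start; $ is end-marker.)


$ ∈ FOLLOW(S). For each A -> αBβ: add FIRST(β)\{ε} to FOLLOW(B); if β nullable, add FOLLOW(A).
FOLLOW(B) = {$, a, c}


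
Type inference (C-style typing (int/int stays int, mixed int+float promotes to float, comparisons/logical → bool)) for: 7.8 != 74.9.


Operand types: float != float
Rule: comparison yields bool
Result type: bool


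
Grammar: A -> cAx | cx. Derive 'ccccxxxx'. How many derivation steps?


Derivation: A => cAx => ccAxx => cccAxxx => ccccxxxx
Steps: 4


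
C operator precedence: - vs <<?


'-' is additive (level 9); '<<' is shift (level 8)
Higher level binds tighter
'-' has higher precedence than '<<'


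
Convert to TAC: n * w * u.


Break into single-operator statements:
t1 = n * w
t2 = t1 * u


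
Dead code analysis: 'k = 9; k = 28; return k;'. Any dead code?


first assignment to k is overwritten before any read
Dead: 'k = 9'


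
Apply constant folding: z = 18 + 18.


18 + 18 = 36 at compile time
Optimized: z = 36


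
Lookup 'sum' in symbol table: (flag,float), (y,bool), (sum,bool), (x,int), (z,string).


Lookup 'sum' → type bool


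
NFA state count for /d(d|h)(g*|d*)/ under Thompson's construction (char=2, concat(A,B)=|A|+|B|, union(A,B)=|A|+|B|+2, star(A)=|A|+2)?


Syntax tree has 5 char leaf(s), 2 union(s), 2 star(s)
chars contribute 5×2 = 10; each union adds +2; each star adds +2
Total: 10 + 4 + 4 = 18 states


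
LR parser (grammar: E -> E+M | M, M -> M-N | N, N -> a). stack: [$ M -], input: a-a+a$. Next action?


no handle; shift 'a'
Action: shift


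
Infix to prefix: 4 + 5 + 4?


left-to-right (same/higher precedence on left): tree is (+ (+ 4 5) 4)
Prefix: + + 4 5 4


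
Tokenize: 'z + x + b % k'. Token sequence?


Scan left to right, longest-match per lexeme
Tokens: ID(z), OP(+), ID(x), OP(+), ID(b), OP(%), ID(k)


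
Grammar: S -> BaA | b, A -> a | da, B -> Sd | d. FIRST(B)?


Per alternative of B: FIRST(Sd) = {b, d}; FIRST(d) = {d}
FIRST(B) = {b, d}


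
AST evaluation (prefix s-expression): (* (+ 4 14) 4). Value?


Evaluate inner: (+ 4 14) = 18
Evaluate root: (* 18 4) = 72
Result: 72


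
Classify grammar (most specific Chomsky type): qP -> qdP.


LHS has context (more than one symbol) and |LHS| ≤ |RHS|
Classification: Type 1 (Context-Sensitive)


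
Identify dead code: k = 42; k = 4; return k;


first assignment to k is overwritten before any read
Dead: 'k = 42'


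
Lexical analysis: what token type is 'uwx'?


Pattern: letter/underscore followed by alphanumerics, not a keyword
Type: IDENTIFIER


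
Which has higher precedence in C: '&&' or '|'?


'|' is bitwise OR (level 3); '&&' is logical AND (level 2)
Higher level binds tighter
'|' has higher precedence than '&&'


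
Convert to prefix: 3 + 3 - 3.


left-to-right (same/higher precedence on left): tree is (- (+ 3 3) 3)
Prefix: - + 3 3 3


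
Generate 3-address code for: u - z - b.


Break into single-operator statements:
t1 = u - z
t2 = t1 - b


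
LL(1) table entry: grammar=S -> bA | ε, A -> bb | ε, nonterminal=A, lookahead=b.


For [A, b]: 'b' ∈ FIRST(bb)
Entry: A -> bb


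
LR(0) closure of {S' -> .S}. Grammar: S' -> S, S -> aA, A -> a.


Start: S' -> .S
For each item with dot before a nonterminal B, add B -> .γ for every B-production
Closure: [S' -> .S, S -> .aA]


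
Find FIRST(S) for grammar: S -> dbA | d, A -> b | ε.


Per alternative of S: FIRST(dbA) = {d}; FIRST(d) = {d}
FIRST(S) = {d}


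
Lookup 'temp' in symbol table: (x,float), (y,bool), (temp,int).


Lookup 'temp' → type int


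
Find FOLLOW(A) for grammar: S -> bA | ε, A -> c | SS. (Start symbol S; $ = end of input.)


$ ∈ FOLLOW(S). For each A -> αBβ: add FIRST(β)\{ε} to FOLLOW(B); if β nullable, add FOLLOW(A).
FOLLOW(A) = {$, b}


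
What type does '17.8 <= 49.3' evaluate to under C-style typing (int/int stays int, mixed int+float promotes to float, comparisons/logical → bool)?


Operand types: float <= float
Rule: comparison yields bool
Result type: bool


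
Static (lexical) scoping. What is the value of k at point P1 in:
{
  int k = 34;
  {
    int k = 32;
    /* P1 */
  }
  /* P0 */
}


k declared in the same block as P1
k = 32


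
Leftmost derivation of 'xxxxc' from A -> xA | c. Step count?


Derivation: A => xA => xxA => xxxA => xxxxA => xxxxc
Steps: 5


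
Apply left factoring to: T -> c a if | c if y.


Common prefix: 'c'
Factored: T -> c T', T' -> a if | if y


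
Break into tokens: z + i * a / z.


Scan left to right, longest-match per lexeme
Tokens: ID(z), OP(+), ID(i), OP(*), ID(a), OP(/), ID(z)


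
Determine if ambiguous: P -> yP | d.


right-linear, alternatives start with distinct terminals 'y' vs 'd': unique leftmost derivation
Unambiguous


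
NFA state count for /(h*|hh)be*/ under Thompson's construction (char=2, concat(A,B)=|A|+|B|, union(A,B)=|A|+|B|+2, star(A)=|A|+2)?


Syntax tree has 5 char leaf(s), 1 union(s), 2 star(s)
chars contribute 5×2 = 10; each union adds +2; each star adds +2
Total: 10 + 2 + 4 = 16 states


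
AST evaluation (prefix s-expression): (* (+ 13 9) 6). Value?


Evaluate inner: (+ 13 9) = 22
Evaluate root: (* 22 6) = 132
Result: 132


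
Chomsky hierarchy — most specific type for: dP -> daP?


LHS has context (more than one symbol) and |LHS| ≤ |RHS|
Classification: Type 1 (Context-Sensitive)


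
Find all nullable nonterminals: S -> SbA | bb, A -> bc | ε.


A nonterminal is nullable iff some alternative derives ε (directly, or every symbol in it is nullable)
Nullable: {A}


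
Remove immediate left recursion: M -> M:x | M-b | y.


Left-recursive alternatives: M:x, M-b; non-recursive: y
Introduce M': M -> yM', M' -> :xM' | -bM' | ε


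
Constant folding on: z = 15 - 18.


15 - 18 = -3 at compile time
Optimized: z = -3


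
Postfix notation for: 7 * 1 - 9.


Left to right (same or higher precedence on left)
Postfix: 7 1 * 9 -


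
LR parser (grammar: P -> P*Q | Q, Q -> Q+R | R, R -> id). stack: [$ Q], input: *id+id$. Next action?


lookahead ∉ {+} so Q won't extend; reduce P -> Q
Action: reduce (P -> Q)


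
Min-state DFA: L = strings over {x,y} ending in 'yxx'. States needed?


Track the longest suffix of input matching a prefix of 'yxx': 4 classes (prefixes of length 0..3)
Minimal DFA: 4 states


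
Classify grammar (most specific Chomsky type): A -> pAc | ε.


Single nonterminal LHS, but p^n c^n is not regular
Classification: Type 2 (Context-Free)


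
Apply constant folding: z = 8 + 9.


8 + 9 = 17 at compile time
Optimized: z = 17


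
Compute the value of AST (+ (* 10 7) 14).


Evaluate inner: (* 10 7) = 70
Evaluate root: (+ 70 14) = 84
Result: 84


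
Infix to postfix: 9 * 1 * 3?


Left to right (same or higher precedence on left)
Postfix: 9 1 * 3 *


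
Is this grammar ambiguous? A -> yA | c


right-linear, alternatives start with distinct terminals 'y' vs 'c': unique leftmost derivation
Unambiguous


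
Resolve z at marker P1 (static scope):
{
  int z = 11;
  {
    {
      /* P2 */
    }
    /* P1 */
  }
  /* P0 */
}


P1's block does not declare z; resolves to the enclosing declaration at depth 0
z = 11


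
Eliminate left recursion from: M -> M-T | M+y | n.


Left-recursive alternatives: M-T, M+y; non-recursive: n
Introduce M': M -> nM', M' -> -TM' | +yM' | ε


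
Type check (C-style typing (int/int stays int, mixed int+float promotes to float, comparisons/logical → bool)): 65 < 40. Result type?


Operand types: int < int
Rule: comparison yields bool
Result type: bool


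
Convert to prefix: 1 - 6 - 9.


left-to-right (same/higher precedence on left): tree is (- (- 1 6) 9)
Prefix: - - 1 6 9


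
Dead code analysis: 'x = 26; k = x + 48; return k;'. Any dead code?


x is read by k's definition; k is returned
No dead code


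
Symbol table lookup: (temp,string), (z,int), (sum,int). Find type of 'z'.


Lookup 'z' → type int


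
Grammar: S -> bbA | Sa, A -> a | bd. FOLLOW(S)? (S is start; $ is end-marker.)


$ ∈ FOLLOW(S). For each A -> αBβ: add FIRST(β)\{ε} to FOLLOW(B); if β nullable, add FOLLOW(A).
FOLLOW(S) = {$, a}


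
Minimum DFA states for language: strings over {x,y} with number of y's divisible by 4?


Track (count of y) mod 4: states 0..3, accept at 0
Minimal DFA: 4 states


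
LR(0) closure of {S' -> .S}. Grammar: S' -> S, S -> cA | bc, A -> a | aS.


Start: S' -> .S
For each item with dot before a nonterminal B, add B -> .γ for every B-production
Closure: [S' -> .S, S -> .cA, S -> .bc]


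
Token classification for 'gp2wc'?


Pattern: letter/underscore followed by alphanumerics, not a keyword
Type: IDENTIFIER


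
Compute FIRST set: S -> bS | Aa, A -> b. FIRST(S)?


Per alternative of S: FIRST(bS) = {b}; FIRST(Aa) = {b}
FIRST(S) = {b}


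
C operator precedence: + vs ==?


'+' is additive (level 9); '==' is equality (level 6)
Higher level binds tighter
'+' has higher precedence than '=='


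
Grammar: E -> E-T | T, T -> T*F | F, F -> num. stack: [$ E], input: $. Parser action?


start symbol E on stack, input exhausted
Action: accept


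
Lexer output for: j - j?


Scan left to right, longest-match per lexeme
Tokens: ID(j), OP(-), ID(j)


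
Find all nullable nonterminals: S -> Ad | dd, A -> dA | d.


A nonterminal is nullable iff some alternative derives ε (directly, or every symbol in it is nullable)
Nullable: {}


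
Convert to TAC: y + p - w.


Break into single-operator statements:
t1 = y + p
t2 = t1 - w


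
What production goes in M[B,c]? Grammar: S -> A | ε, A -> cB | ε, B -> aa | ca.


For [B, c]: 'c' ∈ FIRST(ca)
Entry: B -> ca


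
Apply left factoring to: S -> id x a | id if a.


Common prefix: 'id'
Factored: S -> id S', S' -> x a | if a


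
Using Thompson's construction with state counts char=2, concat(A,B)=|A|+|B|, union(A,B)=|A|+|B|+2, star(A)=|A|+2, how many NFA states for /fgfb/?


Syntax tree has 4 char leaf(s), 0 union(s), 0 star(s)
chars contribute 4×2 = 8; each union adds +2; each star adds +2
Total: 8 + 0 + 0 = 8 states


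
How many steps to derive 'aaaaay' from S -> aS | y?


Derivation: S => aS => aaS => aaaS => aaaaS => aaaaaS => aaaaay
Steps: 6


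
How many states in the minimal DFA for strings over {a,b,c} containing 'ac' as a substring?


KMP-style automaton: 2 progress states + 1 absorbing accept = 3
Minimal DFA: 3 states


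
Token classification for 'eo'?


Pattern: letter/underscore followed by alphanumerics, not a keyword
Type: IDENTIFIER


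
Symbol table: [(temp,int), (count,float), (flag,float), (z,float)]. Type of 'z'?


Lookup 'z' → type float


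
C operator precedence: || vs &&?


'&&' is logical AND (level 2); '||' is logical OR (level 1)
Higher level binds tighter
'&&' has higher precedence than '||'


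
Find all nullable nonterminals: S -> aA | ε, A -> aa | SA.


A nonterminal is nullable iff some alternative derives ε (directly, or every symbol in it is nullable)
Nullable: {S}


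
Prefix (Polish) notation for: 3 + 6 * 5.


'*' binds tighter: tree is (+ 3 (* 6 5))
Prefix: + 3 * 6 5


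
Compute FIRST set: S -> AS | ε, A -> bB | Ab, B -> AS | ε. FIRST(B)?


Per alternative of B: FIRST(AS) = {b}; FIRST(ε) = {ε}
FIRST(B) = {b, ε}


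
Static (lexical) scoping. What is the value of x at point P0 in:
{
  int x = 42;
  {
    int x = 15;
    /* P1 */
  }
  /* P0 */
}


x declared in the same block as P0
x = 42


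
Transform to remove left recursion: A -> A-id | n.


Left-recursive alternatives: A-id; non-recursive: n
Introduce A': A -> nA', A' -> -idA' | ε


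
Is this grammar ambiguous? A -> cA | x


right-linear, alternatives start with distinct terminals 'c' vs 'x': unique leftmost derivation
Unambiguous


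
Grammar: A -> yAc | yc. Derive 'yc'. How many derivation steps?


Derivation: A => yc
Steps: 1


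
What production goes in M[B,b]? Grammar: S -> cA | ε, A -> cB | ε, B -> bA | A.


For [B, b]: 'b' ∈ FIRST(bA)
Entry: B -> bA


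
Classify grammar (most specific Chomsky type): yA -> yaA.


LHS has context (more than one symbol) and |LHS| ≤ |RHS|
Classification: Type 1 (Context-Sensitive)


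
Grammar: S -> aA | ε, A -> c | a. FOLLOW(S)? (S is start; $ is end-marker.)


$ ∈ FOLLOW(S). For each A -> αBβ: add FIRST(β)\{ε} to FOLLOW(B); if β nullable, add FOLLOW(A).
FOLLOW(S) = {$}


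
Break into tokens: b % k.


Scan left to right, longest-match per lexeme
Tokens: ID(b), OP(%), ID(k)


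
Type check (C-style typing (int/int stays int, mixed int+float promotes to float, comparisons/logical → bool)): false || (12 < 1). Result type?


Operand types: bool || bool
Rule: logical operators take bool operands and yield bool
Result type: bool


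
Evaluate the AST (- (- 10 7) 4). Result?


Evaluate inner: (- 10 7) = 3
Evaluate root: (- 3 4) = -1
Result: -1


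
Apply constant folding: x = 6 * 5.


6 * 5 = 30 at compile time
Optimized: x = 30


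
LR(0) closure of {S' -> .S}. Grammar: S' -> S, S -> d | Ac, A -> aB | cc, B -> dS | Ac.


Start: S' -> .S
For each item with dot before a nonterminal B, add B -> .γ for every B-production
Closure: [S' -> .S, S -> .d, S -> .Ac, A -> .aB, A -> .cc]


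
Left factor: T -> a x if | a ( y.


Common prefix: 'a'
Factored: T -> a T', T' -> x if | ( y


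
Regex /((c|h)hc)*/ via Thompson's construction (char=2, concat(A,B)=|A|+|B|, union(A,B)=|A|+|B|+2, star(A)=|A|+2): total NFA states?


Syntax tree has 4 char leaf(s), 1 union(s), 1 star(s)
chars contribute 4×2 = 8; each union adds +2; each star adds +2
Total: 8 + 2 + 2 = 12 states


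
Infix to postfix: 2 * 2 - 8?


Left to right (same or higher precedence on left)
Postfix: 2 2 * 8 -


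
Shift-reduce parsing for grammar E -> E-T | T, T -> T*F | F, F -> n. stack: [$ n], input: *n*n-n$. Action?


'n' on top is the handle for F -> n
Action: reduce (F -> n)


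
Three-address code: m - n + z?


Break into single-operator statements:
t1 = m - n
t2 = t1 + z


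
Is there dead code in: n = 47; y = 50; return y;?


n is assigned but never read
Dead: 'n = 47'


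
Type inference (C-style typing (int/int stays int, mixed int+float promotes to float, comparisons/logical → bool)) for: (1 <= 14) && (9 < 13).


Operand types: bool && bool
Rule: logical operators take bool operands and yield bool
Result type: bool


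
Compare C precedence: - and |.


'-' is additive (level 9); '|' is bitwise OR (level 3)
Higher level binds tighter
'-' has higher precedence than '|'


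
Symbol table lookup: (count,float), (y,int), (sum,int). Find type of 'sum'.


Lookup 'sum' → type int


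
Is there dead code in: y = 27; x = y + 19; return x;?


y is read by x's definition; x is returned
No dead code


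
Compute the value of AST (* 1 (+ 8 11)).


Evaluate inner: (+ 8 11) = 19
Evaluate root: (* 1 19) = 19
Result: 19


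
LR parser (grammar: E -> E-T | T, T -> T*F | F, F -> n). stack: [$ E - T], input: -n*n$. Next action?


handle 'E-T' on top; lookahead ∈ FOLLOW(E) = {-, $}
Action: reduce (E -> E-T)


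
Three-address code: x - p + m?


Break into single-operator statements:
t1 = x - p
t2 = t1 + m


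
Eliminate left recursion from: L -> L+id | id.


Left-recursive alternatives: L+id; non-recursive: id
Introduce L': L -> idL', L' -> +idL' | ε


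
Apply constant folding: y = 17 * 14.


17 * 14 = 238 at compile time
Optimized: y = 238


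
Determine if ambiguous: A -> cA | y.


right-linear, alternatives start with distinct terminals 'c' vs 'y': unique leftmost derivation
Unambiguous


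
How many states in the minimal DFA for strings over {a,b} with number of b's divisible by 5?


Track (count of b) mod 5: states 0..4, accept at 0
Minimal DFA: 5 states


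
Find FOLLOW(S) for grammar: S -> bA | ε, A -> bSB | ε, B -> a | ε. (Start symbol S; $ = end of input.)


$ ∈ FOLLOW(S). For each A -> αBβ: add FIRST(β)\{ε} to FOLLOW(B); if β nullable, add FOLLOW(A).
FOLLOW(S) = {$, a}


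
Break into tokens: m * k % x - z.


Scan left to right, longest-match per lexeme
Tokens: ID(m), OP(*), ID(k), OP(%), ID(x), OP(-), ID(z)


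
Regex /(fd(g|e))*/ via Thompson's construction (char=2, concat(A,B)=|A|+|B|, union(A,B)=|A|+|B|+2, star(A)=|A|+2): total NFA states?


Syntax tree has 4 char leaf(s), 1 union(s), 1 star(s)
chars contribute 4×2 = 8; each union adds +2; each star adds +2
Total: 8 + 2 + 2 = 12 states


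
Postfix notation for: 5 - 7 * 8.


* has higher precedence, evaluate 7*8 first
Postfix: 5 7 8 * -


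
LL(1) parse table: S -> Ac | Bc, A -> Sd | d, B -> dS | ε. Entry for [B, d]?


For [B, d]: 'd' ∈ FIRST(dS)
Entry: B -> dS


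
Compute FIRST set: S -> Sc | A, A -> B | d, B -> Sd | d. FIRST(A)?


Per alternative of A: FIRST(B) = {d}; FIRST(d) = {d}
FIRST(A) = {d}


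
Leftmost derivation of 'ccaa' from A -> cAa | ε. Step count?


Derivation: A => cAa => ccAaa => ccaa
Steps: 3


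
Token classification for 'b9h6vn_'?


Pattern: letter/underscore followed by alphanumerics, not a keyword
Type: IDENTIFIER


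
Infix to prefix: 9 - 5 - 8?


left-to-right (same/higher precedence on left): tree is (- (- 9 5) 8)
Prefix: - - 9 5 8


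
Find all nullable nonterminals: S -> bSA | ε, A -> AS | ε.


A nonterminal is nullable iff some alternative derives ε (directly, or every symbol in it is nullable)
Nullable: {A, S}


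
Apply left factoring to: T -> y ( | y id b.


Common prefix: 'y'
Factored: T -> y T', T' -> ( | id b


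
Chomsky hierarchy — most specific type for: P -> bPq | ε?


Single nonterminal LHS, but b^n q^n is not regular
Classification: Type 2 (Context-Free)


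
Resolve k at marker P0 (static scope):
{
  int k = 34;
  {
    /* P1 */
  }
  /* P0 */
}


k declared in the same block as P0
k = 34


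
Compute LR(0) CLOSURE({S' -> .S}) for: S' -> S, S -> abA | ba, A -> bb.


Start: S' -> .S
For each item with dot before a nonterminal B, add B -> .γ for every B-production
Closure: [S' -> .S, S -> .abA, S -> .ba]


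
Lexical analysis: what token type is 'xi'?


Pattern: letter/underscore followed by alphanumerics, not a keyword
Type: IDENTIFIER


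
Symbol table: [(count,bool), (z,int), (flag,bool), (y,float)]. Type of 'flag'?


Lookup 'flag' → type bool


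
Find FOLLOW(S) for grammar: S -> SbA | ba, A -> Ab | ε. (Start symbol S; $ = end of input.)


$ ∈ FOLLOW(S). For each A -> αBβ: add FIRST(β)\{ε} to FOLLOW(B); if β nullable, add FOLLOW(A).
FOLLOW(S) = {$, b}


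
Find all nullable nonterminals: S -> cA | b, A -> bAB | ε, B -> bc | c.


A nonterminal is nullable iff some alternative derives ε (directly, or every symbol in it is nullable)
Nullable: {A}


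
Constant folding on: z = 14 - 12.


14 - 12 = 2 at compile time
Optimized: z = 2


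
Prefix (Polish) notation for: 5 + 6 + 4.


left-to-right (same/higher precedence on left): tree is (+ (+ 5 6) 4)
Prefix: + + 5 6 4


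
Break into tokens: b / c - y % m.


Scan left to right, longest-match per lexeme
Tokens: ID(b), OP(/), ID(c), OP(-), ID(y), OP(%), ID(m)


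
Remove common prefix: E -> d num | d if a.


Common prefix: 'd'
Factored: E -> d E', E' -> num | if a


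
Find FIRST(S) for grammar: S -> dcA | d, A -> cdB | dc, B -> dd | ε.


Per alternative of S: FIRST(dcA) = {d}; FIRST(d) = {d}
FIRST(S) = {d}


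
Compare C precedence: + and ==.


'+' is additive (level 9); '==' is equality (level 6)
Higher level binds tighter
'+' has higher precedence than '=='


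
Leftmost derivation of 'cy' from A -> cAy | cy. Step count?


Derivation: A => cy
Steps: 1


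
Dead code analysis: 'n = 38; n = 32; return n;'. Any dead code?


first assignment to n is overwritten before any read
Dead: 'n = 38'


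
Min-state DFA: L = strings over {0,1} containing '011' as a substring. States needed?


KMP-style automaton: 3 progress states + 1 absorbing accept = 4
Minimal DFA: 4 states


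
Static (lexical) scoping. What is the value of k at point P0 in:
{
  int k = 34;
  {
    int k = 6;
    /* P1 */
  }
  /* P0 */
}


k declared in the same block as P0
k = 34


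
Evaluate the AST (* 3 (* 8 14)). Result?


Evaluate inner: (* 8 14) = 112
Evaluate root: (* 3 112) = 336
Result: 336


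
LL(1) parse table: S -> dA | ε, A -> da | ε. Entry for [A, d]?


For [A, d]: 'd' ∈ FIRST(da)
Entry: A -> da


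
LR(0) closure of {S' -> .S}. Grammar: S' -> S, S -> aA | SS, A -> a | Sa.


Start: S' -> .S
For each item with dot before a nonterminal B, add B -> .γ for every B-production
Closure: [S' -> .S, S -> .aA, S -> .SS]


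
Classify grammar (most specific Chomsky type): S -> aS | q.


Right-linear: every RHS is a terminal or a terminal followed by one nonterminal
Classification: Type 3 (Regular)


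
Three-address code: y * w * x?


Break into single-operator statements:
t1 = y * w
t2 = t1 * x


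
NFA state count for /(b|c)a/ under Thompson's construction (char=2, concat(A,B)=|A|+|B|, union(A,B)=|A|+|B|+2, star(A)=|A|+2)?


Syntax tree has 3 char leaf(s), 1 union(s), 0 star(s)
chars contribute 3×2 = 6; each union adds +2; each star adds +2
Total: 6 + 2 + 0 = 8 states


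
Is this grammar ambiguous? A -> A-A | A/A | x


'x-x/x' has two parse trees (no precedence encoded between - and /)
Ambiguous


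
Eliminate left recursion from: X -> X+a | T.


Left-recursive alternatives: X+a; non-recursive: T
Introduce X': X -> TX', X' -> +aX' | ε


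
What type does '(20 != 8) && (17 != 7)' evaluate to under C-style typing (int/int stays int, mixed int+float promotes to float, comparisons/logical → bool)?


Operand types: bool && bool
Rule: logical operators take bool operands and yield bool
Result type: bool


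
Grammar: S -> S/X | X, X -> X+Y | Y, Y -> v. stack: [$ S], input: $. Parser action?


start symbol S on stack, input exhausted
Action: accept


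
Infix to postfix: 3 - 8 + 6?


Left to right (same or higher precedence on left)
Postfix: 3 8 - 6 +


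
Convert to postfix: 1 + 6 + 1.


Left to right (same or higher precedence on left)
Postfix: 1 6 + 1 +


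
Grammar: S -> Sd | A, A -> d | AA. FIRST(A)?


Per alternative of A: FIRST(d) = {d}; FIRST(AA) = {d}
FIRST(A) = {d}


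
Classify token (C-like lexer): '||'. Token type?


Pattern: operator symbol
Type: OPERATOR


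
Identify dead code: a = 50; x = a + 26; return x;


a is read by x's definition; x is returned
No dead code


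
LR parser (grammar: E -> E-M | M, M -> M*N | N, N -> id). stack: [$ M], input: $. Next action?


lookahead ∉ {*} so M won't extend; reduce E -> M
Action: reduce (E -> M)


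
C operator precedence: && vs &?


'&' is bitwise AND (level 5); '&&' is logical AND (level 2)
Higher level binds tighter
'&' has higher precedence than '&&'


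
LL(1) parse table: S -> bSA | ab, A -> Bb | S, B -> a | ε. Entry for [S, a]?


For [S, a]: 'a' ∈ FIRST(ab)
Entry: S -> ab


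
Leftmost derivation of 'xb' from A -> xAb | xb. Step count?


Derivation: A => xb
Steps: 1


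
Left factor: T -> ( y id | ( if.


Common prefix: '('
Factored: T -> ( T', T' -> y id | if


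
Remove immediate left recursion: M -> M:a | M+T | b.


Left-recursive alternatives: M:a, M+T; non-recursive: b
Introduce M': M -> bM', M' -> :aM' | +TM' | ε


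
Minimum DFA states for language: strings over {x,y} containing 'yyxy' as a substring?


KMP-style automaton: 4 progress states + 1 absorbing accept = 5
Minimal DFA: 5 states


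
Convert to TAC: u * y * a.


Break into single-operator statements:
t1 = u * y
t2 = t1 * a


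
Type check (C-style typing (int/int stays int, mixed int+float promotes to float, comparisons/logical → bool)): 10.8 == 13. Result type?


Operand types: float == int
Rule: comparison yields bool
Result type: bool


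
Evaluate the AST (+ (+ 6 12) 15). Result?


Evaluate inner: (+ 6 12) = 18
Evaluate root: (+ 18 15) = 33
Result: 33


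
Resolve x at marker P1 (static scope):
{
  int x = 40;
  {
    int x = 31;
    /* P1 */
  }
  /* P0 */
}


x declared in the same block as P1
x = 31


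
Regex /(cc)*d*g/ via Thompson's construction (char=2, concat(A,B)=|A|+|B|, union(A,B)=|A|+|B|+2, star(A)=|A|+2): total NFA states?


Syntax tree has 4 char leaf(s), 0 union(s), 2 star(s)
chars contribute 4×2 = 8; each union adds +2; each star adds +2
Total: 8 + 0 + 4 = 12 states


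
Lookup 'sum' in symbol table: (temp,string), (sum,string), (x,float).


Lookup 'sum' → type string


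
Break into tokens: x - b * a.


Scan left to right, longest-match per lexeme
Tokens: ID(x), OP(-), ID(b), OP(*), ID(a)


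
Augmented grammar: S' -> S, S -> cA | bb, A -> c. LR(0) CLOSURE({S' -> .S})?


Start: S' -> .S
For each item with dot before a nonterminal B, add B -> .γ for every B-production
Closure: [S' -> .S, S -> .cA, S -> .bb]
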